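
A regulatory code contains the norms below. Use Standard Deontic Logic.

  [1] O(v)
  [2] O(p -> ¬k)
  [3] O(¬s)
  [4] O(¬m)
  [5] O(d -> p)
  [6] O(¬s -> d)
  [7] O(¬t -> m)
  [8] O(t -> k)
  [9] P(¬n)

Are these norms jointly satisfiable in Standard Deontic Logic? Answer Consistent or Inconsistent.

Premise 4 gives O(¬m).
Premise 7 is O(¬t -> m); contrapositively O(¬m -> t). Since O(¬m) holds, K gives O(t).
From O(t) and premise 8, O(t -> k), we obtain O(k).
Premise 2 is O(p -> ¬k); contrapositively O(k -> ¬p). Since O(k) holds, K gives O(¬p).
Premise 5, O(d -> p), contraposes to O(¬p -> ¬d); with O(¬p) we get O(¬d).
Premise 6 is O(¬s -> d); contrapositively O(¬d -> s). Since O(¬d) holds, K gives O(s).
Yet premise 3 states O(¬s).
We now have both O(s) and O(¬s) — s is simultaneously obligatory and forbidden, violating the D-axiom.

Inconsistent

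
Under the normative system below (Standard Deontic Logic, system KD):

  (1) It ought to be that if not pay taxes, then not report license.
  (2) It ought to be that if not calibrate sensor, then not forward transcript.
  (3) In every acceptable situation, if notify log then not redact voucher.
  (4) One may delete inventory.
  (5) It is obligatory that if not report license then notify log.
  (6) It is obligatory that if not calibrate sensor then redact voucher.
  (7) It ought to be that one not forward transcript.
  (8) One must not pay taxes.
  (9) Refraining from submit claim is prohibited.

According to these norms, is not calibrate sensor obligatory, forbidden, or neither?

Forbidden

Premise 8, F(pay_taxes), is equivalent to O(¬pay_taxes).
With premise 1, O(¬pay_taxes → ¬report_license), the K-axiom yields O(¬report_license).
Applying K to premise 5 (O(¬report_license → notify_log)) and O(¬report_license) yields O(notify_log).
Applying K to premise 3 (O(notify_log → ¬redact_voucher)) and O(notify_log) yields O(¬redact_voucher).
Premise 6, O(¬calibrate_sensor → redact_voucher), contraposes to O(¬redact_voucher → calibrate_sensor); with O(¬redact_voucher) we get O(calibrate_sensor).
Premises 2, 4, 7, 9 do not contribute to this derivation.
Thus O(calibrate_sensor), which is F(¬calibrate_sensor): ¬calibrate_sensor is forbidden.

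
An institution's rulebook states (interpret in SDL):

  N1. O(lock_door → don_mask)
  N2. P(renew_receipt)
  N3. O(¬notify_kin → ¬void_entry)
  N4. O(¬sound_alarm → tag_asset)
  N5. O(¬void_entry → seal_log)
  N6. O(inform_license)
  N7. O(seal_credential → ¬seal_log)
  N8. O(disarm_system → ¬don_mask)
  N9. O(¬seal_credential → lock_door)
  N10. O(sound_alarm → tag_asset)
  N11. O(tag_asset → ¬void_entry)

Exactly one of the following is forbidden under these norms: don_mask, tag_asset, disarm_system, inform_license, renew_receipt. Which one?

Premises 10 and 4 are O(sound_alarm → tag_asset) and O(¬sound_alarm → tag_asset); every ideal world satisfies sound_alarm or ¬sound_alarm, so in either case tag_asset holds — hence O(tag_asset).
With premise 11, O(tag_asset → ¬void_entry), the K-axiom yields O(¬void_entry).
From O(¬void_entry) and premise 5, O(¬void_entry → seal_log), we obtain O(seal_log).
The contrapositive of premise 7 (O(seal_credential → ¬seal_log)) is O(seal_log → ¬seal_credential), and O(seal_log) is already established, so O(¬seal_credential).
Applying K to premise 9 (O(¬seal_credential → lock_door)) and O(¬seal_credential) yields O(lock_door).
Premise 1 is O(lock_door → don_mask); since O(lock_door), deontic closure gives O(don_mask).
Premise 8 is O(disarm_system → ¬don_mask); contrapositively O(don_mask → ¬disarm_system). Since O(don_mask) holds, K gives O(¬disarm_system).
So O(¬disarm_system) holds, i.e. disarm_system is forbidden. None of the other listed options is forbidden under the premises.

disarm_system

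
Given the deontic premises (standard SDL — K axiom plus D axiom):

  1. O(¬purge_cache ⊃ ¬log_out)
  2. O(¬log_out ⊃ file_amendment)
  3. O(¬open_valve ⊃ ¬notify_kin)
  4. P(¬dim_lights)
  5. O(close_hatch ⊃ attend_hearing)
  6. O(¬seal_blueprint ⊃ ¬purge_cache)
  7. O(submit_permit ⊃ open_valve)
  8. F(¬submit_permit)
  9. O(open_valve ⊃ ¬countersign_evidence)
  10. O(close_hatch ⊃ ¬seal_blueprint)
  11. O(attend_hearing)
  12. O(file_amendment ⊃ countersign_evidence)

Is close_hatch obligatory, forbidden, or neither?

Forbidden

F(¬submit_permit) at premise 8 means O(submit_permit).
Premise 7 is O(submit_permit ⊃ open_valve); since O(submit_permit), deontic closure gives O(open_valve).
From O(open_valve) and premise 9, O(open_valve ⊃ ¬countersign_evidence), we obtain O(¬countersign_evidence).
Premise 12, O(file_amendment ⊃ countersign_evidence), contraposes to O(¬countersign_evidence ⊃ ¬file_amendment); with O(¬countersign_evidence) we get O(¬file_amendment).
Premise 2, O(¬log_out ⊃ file_amendment), contraposes to O(¬file_amendment ⊃ log_out); with O(¬file_amendment) we get O(log_out).
The contrapositive of premise 1 (O(¬purge_cache ⊃ ¬log_out)) is O(log_out ⊃ purge_cache), and O(log_out) is already established, so O(purge_cache).
Premise 6 is O(¬seal_blueprint ⊃ ¬purge_cache); contrapositively O(purge_cache ⊃ seal_blueprint). Since O(purge_cache) holds, K gives O(seal_blueprint).
Premise 10 is O(close_hatch ⊃ ¬seal_blueprint); contrapositively O(seal_blueprint ⊃ ¬close_hatch). Since O(seal_blueprint) holds, K gives O(¬close_hatch).
Premises 3, 4, 5, 11 do not contribute to this derivation.
Thus O(¬close_hatch), which is F(close_hatch): close_hatch is forbidden.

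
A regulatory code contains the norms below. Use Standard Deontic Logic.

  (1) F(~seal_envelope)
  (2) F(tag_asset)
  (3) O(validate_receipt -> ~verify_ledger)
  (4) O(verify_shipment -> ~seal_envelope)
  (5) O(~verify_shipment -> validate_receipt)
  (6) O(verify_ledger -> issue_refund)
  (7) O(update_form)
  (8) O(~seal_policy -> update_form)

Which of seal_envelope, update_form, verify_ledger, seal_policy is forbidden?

verify_ledger

Premise 1 is F(~seal_envelope), i.e. O(seal_envelope).
Premise 4, O(verify_shipment -> ~seal_envelope), contraposes to O(seal_envelope -> ~verify_shipment); with O(seal_envelope) we get O(~verify_shipment).
Premise 5 is O(~verify_shipment -> validate_receipt); since O(~verify_shipment), deontic closure gives O(validate_receipt).
Applying K to premise 3 (O(validate_receipt -> ~verify_ledger)) and O(validate_receipt) yields O(~verify_ledger).
So O(~verify_ledger) holds, i.e. verify_ledger is forbidden. None of the other listed options is forbidden under the premises.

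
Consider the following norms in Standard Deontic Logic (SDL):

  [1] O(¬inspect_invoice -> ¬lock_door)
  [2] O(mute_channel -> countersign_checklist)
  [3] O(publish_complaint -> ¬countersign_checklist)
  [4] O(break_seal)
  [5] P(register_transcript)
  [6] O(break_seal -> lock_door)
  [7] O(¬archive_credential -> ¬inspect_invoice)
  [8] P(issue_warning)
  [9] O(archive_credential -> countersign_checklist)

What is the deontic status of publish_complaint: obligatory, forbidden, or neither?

Forbidden

Premise 4 states O(break_seal) outright.
From O(break_seal) and premise 6, O(break_seal -> lock_door), we obtain O(lock_door).
Premise 1 is O(¬inspect_invoice -> ¬lock_door); contrapositively O(lock_door -> inspect_invoice). Since O(lock_door) holds, K gives O(inspect_invoice).
Premise 7 is O(¬archive_credential -> ¬inspect_invoice); contrapositively O(inspect_invoice -> archive_credential). Since O(inspect_invoice) holds, K gives O(archive_credential).
Premise 9 is O(archive_credential -> countersign_checklist); since O(archive_credential), deontic closure gives O(countersign_checklist).
The contrapositive of premise 3 (O(publish_complaint -> ¬countersign_checklist)) is O(countersign_checklist -> ¬publish_complaint), and O(countersign_checklist) is already established, so O(¬publish_complaint).
Premises 2, 5, 8 do not contribute to this derivation.
Thus O(¬publish_complaint), which is F(publish_complaint): publish_complaint is forbidden.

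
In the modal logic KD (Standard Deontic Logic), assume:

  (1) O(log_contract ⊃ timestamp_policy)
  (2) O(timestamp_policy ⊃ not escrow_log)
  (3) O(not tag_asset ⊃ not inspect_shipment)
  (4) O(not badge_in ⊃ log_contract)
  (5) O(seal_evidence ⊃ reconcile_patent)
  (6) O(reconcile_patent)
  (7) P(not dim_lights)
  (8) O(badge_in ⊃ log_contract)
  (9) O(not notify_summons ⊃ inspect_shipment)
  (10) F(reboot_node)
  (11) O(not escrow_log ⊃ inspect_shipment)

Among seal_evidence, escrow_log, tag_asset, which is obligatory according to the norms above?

Premises 8 and 4 are O(badge_in ⊃ log_contract) and O(not badge_in ⊃ log_contract); every ideal world satisfies badge_in or not badge_in, so in either case log_contract holds — hence O(log_contract).
Applying K to premise 1 (O(log_contract ⊃ timestamp_policy)) and O(log_contract) yields O(timestamp_policy).
Premise 2 is O(timestamp_policy ⊃ not escrow_log); since O(timestamp_policy), deontic closure gives O(not escrow_log).
Premise 11 is O(not escrow_log ⊃ inspect_shipment); since O(not escrow_log), deontic closure gives O(inspect_shipment).
Premise 3, O(not tag_asset ⊃ not inspect_shipment), contraposes to O(inspect_shipment ⊃ tag_asset); with O(inspect_shipment) we get O(tag_asset).
So O(tag_asset) holds — tag_asset is obligatory. None of the other listed options is made obligatory by any chain of premises.

tag_asset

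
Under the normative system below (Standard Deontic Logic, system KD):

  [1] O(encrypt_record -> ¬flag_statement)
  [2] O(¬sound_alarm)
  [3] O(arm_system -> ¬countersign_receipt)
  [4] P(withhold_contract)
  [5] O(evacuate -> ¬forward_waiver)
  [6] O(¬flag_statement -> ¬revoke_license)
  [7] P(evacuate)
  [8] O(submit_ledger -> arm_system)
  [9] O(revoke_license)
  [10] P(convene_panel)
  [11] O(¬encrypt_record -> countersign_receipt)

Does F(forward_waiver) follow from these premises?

No

Premise 5 is O(evacuate -> ¬forward_waiver), but O(evacuate) is not derivable from the premises (the permission P(evacuate) asserts only ¬O(¬evacuate), not O(evacuate)), so it does not yield O(¬forward_waiver).
No other premise forces O(¬forward_waiver). An ideal world satisfying every premise can still have forward_waiver true, so F(forward_waiver) is not derivable.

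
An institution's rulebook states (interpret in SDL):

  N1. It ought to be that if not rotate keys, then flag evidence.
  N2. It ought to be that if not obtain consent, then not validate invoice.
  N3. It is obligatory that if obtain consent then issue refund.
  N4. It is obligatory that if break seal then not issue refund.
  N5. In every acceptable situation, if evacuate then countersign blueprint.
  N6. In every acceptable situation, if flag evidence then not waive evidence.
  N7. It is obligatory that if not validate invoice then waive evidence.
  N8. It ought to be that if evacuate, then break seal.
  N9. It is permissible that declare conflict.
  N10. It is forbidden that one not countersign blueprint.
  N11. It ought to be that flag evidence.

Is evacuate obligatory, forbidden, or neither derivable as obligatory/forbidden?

Forbidden

From premise 11 we have O(flag_evidence).
With premise 6, O(flag_evidence → ¬waive_evidence), the K-axiom yields O(¬waive_evidence).
Premise 7 is O(¬validate_invoice → waive_evidence); contrapositively O(¬waive_evidence → validate_invoice). Since O(¬waive_evidence) holds, K gives O(validate_invoice).
The contrapositive of premise 2 (O(¬obtain_consent → ¬validate_invoice)) is O(validate_invoice → obtain_consent), and O(validate_invoice) is already established, so O(obtain_consent).
Premise 3 is O(obtain_consent → issue_refund); since O(obtain_consent), deontic closure gives O(issue_refund).
The contrapositive of premise 4 (O(break_seal → ¬issue_refund)) is O(issue_refund → ¬break_seal), and O(issue_refund) is already established, so O(¬break_seal).
Premise 8 is O(evacuate → break_seal); contrapositively O(¬break_seal → ¬evacuate). Since O(¬break_seal) holds, K gives O(¬evacuate).
Premises 1, 5, 9, 10 do not contribute to this derivation.
Thus O(¬evacuate), which is F(evacuate): evacuate is forbidden.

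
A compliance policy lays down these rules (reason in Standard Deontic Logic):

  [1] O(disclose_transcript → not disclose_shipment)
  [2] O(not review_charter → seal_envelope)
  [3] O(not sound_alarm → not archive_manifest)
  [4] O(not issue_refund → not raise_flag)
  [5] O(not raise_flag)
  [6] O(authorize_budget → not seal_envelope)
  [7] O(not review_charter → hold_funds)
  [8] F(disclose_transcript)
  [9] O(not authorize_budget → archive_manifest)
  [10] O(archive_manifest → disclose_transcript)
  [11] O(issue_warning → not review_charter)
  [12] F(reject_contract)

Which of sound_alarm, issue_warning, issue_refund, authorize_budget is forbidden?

Premise 8 is F(disclose_transcript), i.e. O(not disclose_transcript).
Premise 10, O(archive_manifest → disclose_transcript), contraposes to O(not disclose_transcript → not archive_manifest); with O(not disclose_transcript) we get O(not archive_manifest).
Premise 9, O(not authorize_budget → archive_manifest), contraposes to O(not archive_manifest → authorize_budget); with O(not archive_manifest) we get O(authorize_budget).
Applying K to premise 6 (O(authorize_budget → not seal_envelope)) and O(authorize_budget) yields O(not seal_envelope).
Premise 2, O(not review_charter → seal_envelope), contraposes to O(not seal_envelope → review_charter); with O(not seal_envelope) we get O(review_charter).
The contrapositive of premise 11 (O(issue_warning → not review_charter)) is O(review_charter → not issue_warning), and O(review_charter) is already established, so O(not issue_warning).
So O(not issue_warning) holds, i.e. issue_warning is forbidden. None of the other listed options is forbidden under the premises.

issue_warning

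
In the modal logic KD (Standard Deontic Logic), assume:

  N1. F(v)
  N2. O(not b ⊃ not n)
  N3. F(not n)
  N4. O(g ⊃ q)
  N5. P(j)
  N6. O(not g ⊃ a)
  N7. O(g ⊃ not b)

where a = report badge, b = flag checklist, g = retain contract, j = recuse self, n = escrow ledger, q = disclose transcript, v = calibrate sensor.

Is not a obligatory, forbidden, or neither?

Forbidden

Premise 3, F(not n), is equivalent to O(n).
The contrapositive of premise 2 (O(not b ⊃ not n)) is O(n ⊃ b), and O(n) is already established, so O(b).
The contrapositive of premise 7 (O(g ⊃ not b)) is O(b ⊃ not g), and O(b) is already established, so O(not g).
Applying K to premise 6 (O(not g ⊃ a)) and O(not g) yields O(a).
Premises 1, 4, 5 do not contribute to this derivation.
Thus O(a), which is F(not a): not a is forbidden.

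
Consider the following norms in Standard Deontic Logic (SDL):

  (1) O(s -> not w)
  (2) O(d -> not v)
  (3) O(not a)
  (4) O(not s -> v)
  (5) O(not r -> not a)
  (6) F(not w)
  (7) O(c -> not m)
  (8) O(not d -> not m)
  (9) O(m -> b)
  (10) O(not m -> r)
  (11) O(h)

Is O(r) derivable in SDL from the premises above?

Premise 6 is F(not w), i.e. O(w).
Premise 1 is O(s -> not w); contrapositively O(w -> not s). Since O(w) holds, K gives O(not s).
With premise 4, O(not s -> v), the K-axiom yields O(v).
Premise 2 is O(d -> not v); contrapositively O(v -> not d). Since O(v) holds, K gives O(not d).
Premise 8 is O(not d -> not m); since O(not d), deontic closure gives O(not m).
Premise 10 is O(not m -> r); since O(not m), deontic closure gives O(r).
Premises 3, 5, 7, 9, 11 do not contribute to this derivation.
So O(r) follows.

Yes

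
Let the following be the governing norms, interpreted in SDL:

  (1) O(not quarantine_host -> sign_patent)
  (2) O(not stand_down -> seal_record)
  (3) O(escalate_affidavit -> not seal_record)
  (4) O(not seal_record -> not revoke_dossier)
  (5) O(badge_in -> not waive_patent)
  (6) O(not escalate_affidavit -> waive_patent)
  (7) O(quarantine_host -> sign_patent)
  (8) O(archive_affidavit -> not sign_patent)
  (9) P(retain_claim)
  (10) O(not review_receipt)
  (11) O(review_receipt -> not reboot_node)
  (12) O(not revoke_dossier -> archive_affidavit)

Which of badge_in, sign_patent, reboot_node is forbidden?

badge_in

Premises 1 and 7 cover both cases: O(not quarantine_host -> sign_patent) and O(quarantine_host -> sign_patent). Since not quarantine_host ∨ quarantine_host is a tautology, O(sign_patent) follows.
Premise 8 is O(archive_affidavit -> not sign_patent); contrapositively O(sign_patent -> not archive_affidavit). Since O(sign_patent) holds, K gives O(not archive_affidavit).
Premise 12, O(not revoke_dossier -> archive_affidavit), contraposes to O(not archive_affidavit -> revoke_dossier); with O(not archive_affidavit) we get O(revoke_dossier).
Premise 4 is O(not seal_record -> not revoke_dossier); contrapositively O(revoke_dossier -> seal_record). Since O(revoke_dossier) holds, K gives O(seal_record).
The contrapositive of premise 3 (O(escalate_affidavit -> not seal_record)) is O(seal_record -> not escalate_affidavit), and O(seal_record) is already established, so O(not escalate_affidavit).
With premise 6, O(not escalate_affidavit -> waive_patent), the K-axiom yields O(waive_patent).
Premise 5 is O(badge_in -> not waive_patent); contrapositively O(waive_patent -> not badge_in). Since O(waive_patent) holds, K gives O(not badge_in).
So O(not badge_in) holds, i.e. badge_in is forbidden. None of the other listed options is forbidden under the premises.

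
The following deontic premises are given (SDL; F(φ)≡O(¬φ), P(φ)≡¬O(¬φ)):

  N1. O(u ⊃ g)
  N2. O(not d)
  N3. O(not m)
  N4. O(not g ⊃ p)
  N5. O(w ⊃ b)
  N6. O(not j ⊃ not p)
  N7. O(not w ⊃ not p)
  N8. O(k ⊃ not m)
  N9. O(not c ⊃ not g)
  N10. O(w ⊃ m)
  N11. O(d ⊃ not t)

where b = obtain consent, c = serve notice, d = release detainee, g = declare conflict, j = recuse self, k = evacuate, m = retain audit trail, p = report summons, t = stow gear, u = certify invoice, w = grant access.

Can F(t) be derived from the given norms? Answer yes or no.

Premise 11 is O(d ⊃ not t), but O(d) is not derivable from the premises, so it does not yield O(not t).
No other premise forces O(not t). An ideal world satisfying every premise can still have t true, so F(t) is not derivable.

No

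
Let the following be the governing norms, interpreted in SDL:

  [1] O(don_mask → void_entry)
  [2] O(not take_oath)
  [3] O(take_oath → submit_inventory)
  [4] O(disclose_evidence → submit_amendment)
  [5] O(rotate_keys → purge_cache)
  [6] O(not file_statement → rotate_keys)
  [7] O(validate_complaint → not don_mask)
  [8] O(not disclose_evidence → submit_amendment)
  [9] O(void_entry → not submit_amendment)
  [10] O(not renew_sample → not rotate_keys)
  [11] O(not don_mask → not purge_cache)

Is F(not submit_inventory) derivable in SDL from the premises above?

No

Premise 3 is O(take_oath → submit_inventory), but O(take_oath) is not derivable from the premises, so it does not yield O(submit_inventory).
No other premise forces O(submit_inventory). An ideal world satisfying every premise can still have not submit_inventory true, so F(not submit_inventory) is not derivable.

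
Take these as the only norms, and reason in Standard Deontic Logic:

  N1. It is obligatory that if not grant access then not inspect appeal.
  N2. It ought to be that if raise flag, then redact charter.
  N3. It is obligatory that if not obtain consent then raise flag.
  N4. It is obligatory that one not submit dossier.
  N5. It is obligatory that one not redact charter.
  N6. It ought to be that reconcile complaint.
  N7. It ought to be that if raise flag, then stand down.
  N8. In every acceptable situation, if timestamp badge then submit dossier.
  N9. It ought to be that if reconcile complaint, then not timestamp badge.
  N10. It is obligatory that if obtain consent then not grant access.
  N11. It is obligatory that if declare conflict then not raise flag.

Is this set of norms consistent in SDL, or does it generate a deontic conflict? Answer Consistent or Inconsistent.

Premise 8 is O(timestamp_badge → submit_dossier), but O(timestamp_badge) is not derivable from the premises, so it does not yield O(submit_dossier).
So O(submit_dossier) is not derivable, and the apparent clash with O(¬submit_dossier) does not arise.
A world satisfying every obligation exists (e.g. declare_conflict=false, grant_access=false, inspect_appeal=false, obtain_consent=true, raise_flag=false, reconcile_complaint=true, redact_charter=false, stand_down=false, submit_dossier=false, timestamp_badge=false); no atom is both obligatory and forbidden, so the set is consistent.

Consistent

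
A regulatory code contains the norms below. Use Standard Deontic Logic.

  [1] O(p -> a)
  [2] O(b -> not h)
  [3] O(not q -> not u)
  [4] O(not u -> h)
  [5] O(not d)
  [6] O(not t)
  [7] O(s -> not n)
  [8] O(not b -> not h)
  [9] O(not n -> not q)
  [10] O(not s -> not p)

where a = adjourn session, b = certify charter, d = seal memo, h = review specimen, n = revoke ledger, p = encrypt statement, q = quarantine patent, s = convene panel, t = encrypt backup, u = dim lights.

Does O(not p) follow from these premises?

Premises 2 and 8 are O(b -> not h) and O(not b -> not h); every ideal world satisfies b or not b, so in either case not h holds — hence O(not h).
Premise 4, O(not u -> h), contraposes to O(not h -> u); with O(not h) we get O(u).
Premise 3, O(not q -> not u), contraposes to O(u -> q); with O(u) we get O(q).
The contrapositive of premise 9 (O(not n -> not q)) is O(q -> n), and O(q) is already established, so O(n).
Premise 7 is O(s -> not n); contrapositively O(n -> not s). Since O(n) holds, K gives O(not s).
With premise 10, O(not s -> not p), the K-axiom yields O(not p).
Premises 1, 5, 6 do not contribute to this derivation.
So O(not p) follows.

Yes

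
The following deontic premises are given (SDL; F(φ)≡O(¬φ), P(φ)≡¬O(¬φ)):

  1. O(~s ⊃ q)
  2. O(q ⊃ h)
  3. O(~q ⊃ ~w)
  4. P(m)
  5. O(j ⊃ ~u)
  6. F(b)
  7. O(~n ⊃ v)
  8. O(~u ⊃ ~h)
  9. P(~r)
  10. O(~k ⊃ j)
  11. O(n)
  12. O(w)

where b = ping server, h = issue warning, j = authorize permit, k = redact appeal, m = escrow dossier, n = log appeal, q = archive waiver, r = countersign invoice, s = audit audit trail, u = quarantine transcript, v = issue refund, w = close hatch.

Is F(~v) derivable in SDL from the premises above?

No

Premise 7 is O(~n ⊃ v), but O(~n) is not derivable from the premises, so it does not yield O(v).
No other premise forces O(v). An ideal world satisfying every premise can still have ~v true, so F(~v) is not derivable.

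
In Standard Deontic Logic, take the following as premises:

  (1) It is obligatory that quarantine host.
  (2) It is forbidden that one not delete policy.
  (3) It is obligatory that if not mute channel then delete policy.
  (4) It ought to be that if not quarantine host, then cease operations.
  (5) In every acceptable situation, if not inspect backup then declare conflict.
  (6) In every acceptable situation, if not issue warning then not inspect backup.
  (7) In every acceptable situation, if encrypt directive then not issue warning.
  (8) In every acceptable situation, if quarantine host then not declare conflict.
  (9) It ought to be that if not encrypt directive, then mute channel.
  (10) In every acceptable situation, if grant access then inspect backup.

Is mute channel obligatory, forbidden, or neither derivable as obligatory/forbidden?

Premise 1 states O(quarantine_host) outright.
From O(quarantine_host) and premise 8, O(quarantine_host → ¬declare_conflict), we obtain O(¬declare_conflict).
Premise 5, O(¬inspect_backup → declare_conflict), contraposes to O(¬declare_conflict → inspect_backup); with O(¬declare_conflict) we get O(inspect_backup).
Premise 6, O(¬issue_warning → ¬inspect_backup), contraposes to O(inspect_backup → issue_warning); with O(inspect_backup) we get O(issue_warning).
Premise 7 is O(encrypt_directive → ¬issue_warning); contrapositively O(issue_warning → ¬encrypt_directive). Since O(issue_warning) holds, K gives O(¬encrypt_directive).
From O(¬encrypt_directive) and premise 9, O(¬encrypt_directive → mute_channel), we obtain O(mute_channel).
Premises 2, 3, 4, 10 do not contribute to this derivation.
Hence mute_channel is obligatory.

Obligatory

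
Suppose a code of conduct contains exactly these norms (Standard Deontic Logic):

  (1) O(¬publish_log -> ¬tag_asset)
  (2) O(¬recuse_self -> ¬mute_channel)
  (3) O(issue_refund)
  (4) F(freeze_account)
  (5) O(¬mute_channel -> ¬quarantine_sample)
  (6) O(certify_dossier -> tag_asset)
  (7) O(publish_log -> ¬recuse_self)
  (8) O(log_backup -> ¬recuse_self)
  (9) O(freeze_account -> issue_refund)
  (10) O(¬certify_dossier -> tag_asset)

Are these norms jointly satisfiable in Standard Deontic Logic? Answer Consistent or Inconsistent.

Premise 9 is O(freeze_account -> issue_refund); even if O(issue_refund) held, inferring O(freeze_account) would be affirming the consequent — invalid.
So O(freeze_account) is not derivable, and the apparent clash with O(¬freeze_account) does not arise.
A world satisfying every obligation exists (e.g. certify_dossier=false, freeze_account=false, issue_refund=true, log_backup=false, mute_channel=false, publish_log=true, quarantine_sample=false, recuse_self=false, tag_asset=true); no atom is both obligatory and forbidden, so the set is consistent.

Consistent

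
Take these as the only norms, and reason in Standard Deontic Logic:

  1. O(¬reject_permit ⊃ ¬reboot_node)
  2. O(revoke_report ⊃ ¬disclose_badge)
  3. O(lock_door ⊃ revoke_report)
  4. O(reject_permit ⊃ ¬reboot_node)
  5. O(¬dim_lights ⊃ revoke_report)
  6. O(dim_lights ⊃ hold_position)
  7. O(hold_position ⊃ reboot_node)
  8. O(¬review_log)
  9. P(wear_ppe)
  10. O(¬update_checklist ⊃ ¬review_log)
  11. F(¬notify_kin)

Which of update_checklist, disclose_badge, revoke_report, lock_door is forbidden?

Premises 1 and 4 are O(¬reject_permit ⊃ ¬reboot_node) and O(reject_permit ⊃ ¬reboot_node); every ideal world satisfies ¬reject_permit or reject_permit, so in either case ¬reboot_node holds — hence O(¬reboot_node).
Premise 7, O(hold_position ⊃ reboot_node), contraposes to O(¬reboot_node ⊃ ¬hold_position); with O(¬reboot_node) we get O(¬hold_position).
The contrapositive of premise 6 (O(dim_lights ⊃ hold_position)) is O(¬hold_position ⊃ ¬dim_lights), and O(¬hold_position) is already established, so O(¬dim_lights).
From O(¬dim_lights) and premise 5, O(¬dim_lights ⊃ revoke_report), we obtain O(revoke_report).
Applying K to premise 2 (O(revoke_report ⊃ ¬disclose_badge)) and O(revoke_report) yields O(¬disclose_badge).
So O(¬disclose_badge) holds, i.e. disclose_badge is forbidden. None of the other listed options is forbidden under the premises.

disclose_badge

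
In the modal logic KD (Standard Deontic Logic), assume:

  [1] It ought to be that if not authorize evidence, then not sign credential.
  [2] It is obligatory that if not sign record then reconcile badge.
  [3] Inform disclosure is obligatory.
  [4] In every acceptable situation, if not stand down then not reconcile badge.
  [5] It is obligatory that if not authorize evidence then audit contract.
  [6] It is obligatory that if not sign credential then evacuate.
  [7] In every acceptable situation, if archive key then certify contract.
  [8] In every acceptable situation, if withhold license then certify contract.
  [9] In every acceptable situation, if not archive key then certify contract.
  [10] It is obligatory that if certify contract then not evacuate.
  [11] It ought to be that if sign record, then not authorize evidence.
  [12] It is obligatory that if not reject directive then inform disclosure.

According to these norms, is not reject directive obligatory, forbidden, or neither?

Neither

Premise 12 is O(¬reject_directive → inform_disclosure); even if O(inform_disclosure) held, inferring O(¬reject_directive) would be affirming the consequent — invalid.
No premise or chain of K-axiom applications forces O(¬reject_directive), and none forces O(reject_directive). So ¬reject_directive is neither obligatory nor forbidden under these norms.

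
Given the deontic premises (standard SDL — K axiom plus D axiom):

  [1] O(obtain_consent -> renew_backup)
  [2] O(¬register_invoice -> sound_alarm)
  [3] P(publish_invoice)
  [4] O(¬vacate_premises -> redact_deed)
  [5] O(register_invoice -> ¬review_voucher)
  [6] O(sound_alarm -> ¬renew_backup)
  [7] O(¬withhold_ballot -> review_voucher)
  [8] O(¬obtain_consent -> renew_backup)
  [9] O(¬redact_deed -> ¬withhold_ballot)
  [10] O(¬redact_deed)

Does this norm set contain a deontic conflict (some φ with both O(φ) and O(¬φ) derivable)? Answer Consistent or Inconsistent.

Premises 8 and 1 cover both cases: O(¬obtain_consent -> renew_backup) and O(obtain_consent -> renew_backup). Since ¬obtain_consent ∨ obtain_consent is a tautology, O(renew_backup) follows.
Premise 6, O(sound_alarm -> ¬renew_backup), contraposes to O(renew_backup -> ¬sound_alarm); with O(renew_backup) we get O(¬sound_alarm).
Premise 2, O(¬register_invoice -> sound_alarm), contraposes to O(¬sound_alarm -> register_invoice); with O(¬sound_alarm) we get O(register_invoice).
With premise 5, O(register_invoice -> ¬review_voucher), the K-axiom yields O(¬review_voucher).
Premise 7, O(¬withhold_ballot -> review_voucher), contraposes to O(¬review_voucher -> withhold_ballot); with O(¬review_voucher) we get O(withhold_ballot).
The contrapositive of premise 9 (O(¬redact_deed -> ¬withhold_ballot)) is O(withhold_ballot -> redact_deed), and O(withhold_ballot) is already established, so O(redact_deed).
However, premise 10 gives O(¬redact_deed).
We now have both O(redact_deed) and O(¬redact_deed) — redact_deed is simultaneously obligatory and forbidden, violating the D-axiom.

Inconsistent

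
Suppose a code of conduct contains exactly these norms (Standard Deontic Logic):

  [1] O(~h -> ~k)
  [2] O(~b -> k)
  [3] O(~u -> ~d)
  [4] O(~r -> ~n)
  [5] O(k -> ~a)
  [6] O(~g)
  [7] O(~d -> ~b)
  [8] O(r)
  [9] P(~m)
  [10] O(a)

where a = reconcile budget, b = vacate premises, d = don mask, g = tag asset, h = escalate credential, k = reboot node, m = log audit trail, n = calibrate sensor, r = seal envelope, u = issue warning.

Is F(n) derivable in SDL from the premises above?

Premise 4 is O(~r -> ~n), but O(~r) is not derivable from the premises, so it does not yield O(~n).
No other premise forces O(~n). An ideal world satisfying every premise can still have n true, so F(n) is not derivable.

No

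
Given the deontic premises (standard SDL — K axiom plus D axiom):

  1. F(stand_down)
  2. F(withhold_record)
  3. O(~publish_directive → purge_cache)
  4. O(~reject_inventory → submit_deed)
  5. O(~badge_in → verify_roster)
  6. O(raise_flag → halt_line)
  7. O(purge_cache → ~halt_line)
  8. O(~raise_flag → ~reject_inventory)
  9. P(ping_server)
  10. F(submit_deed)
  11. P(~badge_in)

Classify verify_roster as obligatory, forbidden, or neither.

Neither

Premise 5 is O(~badge_in → verify_roster), but O(~badge_in) is not derivable from the premises (the permission P(~badge_in) asserts only ~O(badge_in), not O(~badge_in)), so it does not yield O(verify_roster).
No premise or chain of K-axiom applications forces O(verify_roster), and none forces O(~verify_roster). So verify_roster is neither obligatory nor forbidden under these norms.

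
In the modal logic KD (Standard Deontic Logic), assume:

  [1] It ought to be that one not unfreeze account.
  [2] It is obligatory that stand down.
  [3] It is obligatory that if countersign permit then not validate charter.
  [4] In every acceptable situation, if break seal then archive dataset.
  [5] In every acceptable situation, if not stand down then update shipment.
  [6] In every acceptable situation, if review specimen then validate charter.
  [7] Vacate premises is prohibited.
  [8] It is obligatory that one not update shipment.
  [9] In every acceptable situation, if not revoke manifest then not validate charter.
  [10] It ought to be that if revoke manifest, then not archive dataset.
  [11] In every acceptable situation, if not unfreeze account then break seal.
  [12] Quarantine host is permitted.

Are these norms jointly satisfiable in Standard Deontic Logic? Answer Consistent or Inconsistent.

Premise 5 is O(¬stand_down → update_shipment), but O(¬stand_down) is not derivable from the premises, so it does not yield O(update_shipment).
So O(update_shipment) is not derivable, and the apparent clash with O(¬update_shipment) does not arise.
A world satisfying every obligation exists (e.g. archive_dataset=true, break_seal=true, countersign_permit=false, quarantine_host=false, review_specimen=false, revoke_manifest=false, stand_down=true, unfreeze_account=false, update_shipment=false, vacate_premises=false, validate_charter=false); no atom is both obligatory and forbidden, so the set is consistent.

Consistent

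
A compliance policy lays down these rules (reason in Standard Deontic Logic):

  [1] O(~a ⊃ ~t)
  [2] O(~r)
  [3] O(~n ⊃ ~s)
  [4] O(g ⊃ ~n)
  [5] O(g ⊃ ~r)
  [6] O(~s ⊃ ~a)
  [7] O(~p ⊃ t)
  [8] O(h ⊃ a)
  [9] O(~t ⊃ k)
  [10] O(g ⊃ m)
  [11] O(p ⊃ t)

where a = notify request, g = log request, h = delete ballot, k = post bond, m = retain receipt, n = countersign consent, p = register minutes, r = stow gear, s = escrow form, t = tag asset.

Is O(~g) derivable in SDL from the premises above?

Yes

By case analysis on p: premise 11 gives O(p ⊃ t) and premise 7 gives O(~p ⊃ t), so O(t) either way.
Premise 1, O(~a ⊃ ~t), contraposes to O(t ⊃ a); with O(t) we get O(a).
Premise 6, O(~s ⊃ ~a), contraposes to O(a ⊃ s); with O(a) we get O(s).
Premise 3, O(~n ⊃ ~s), contraposes to O(s ⊃ n); with O(s) we get O(n).
Premise 4 is O(g ⊃ ~n); contrapositively O(n ⊃ ~g). Since O(n) holds, K gives O(~g).
Premises 2, 5, 8, 9, 10 do not contribute to this derivation.
So O(~g) follows.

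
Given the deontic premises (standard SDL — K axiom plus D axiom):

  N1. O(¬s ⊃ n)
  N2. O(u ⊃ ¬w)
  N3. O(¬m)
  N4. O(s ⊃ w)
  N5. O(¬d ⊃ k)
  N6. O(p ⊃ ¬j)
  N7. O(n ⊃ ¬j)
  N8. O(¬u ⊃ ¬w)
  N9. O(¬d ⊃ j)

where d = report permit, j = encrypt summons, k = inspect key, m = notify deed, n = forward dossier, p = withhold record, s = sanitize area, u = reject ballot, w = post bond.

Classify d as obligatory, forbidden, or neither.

Premises 2 and 8 are O(u ⊃ ¬w) and O(¬u ⊃ ¬w); every ideal world satisfies u or ¬u, so in either case ¬w holds — hence O(¬w).
The contrapositive of premise 4 (O(s ⊃ w)) is O(¬w ⊃ ¬s), and O(¬w) is already established, so O(¬s).
Premise 1 is O(¬s ⊃ n); since O(¬s), deontic closure gives O(n).
Premise 7 is O(n ⊃ ¬j); since O(n), deontic closure gives O(¬j).
Premise 9, O(¬d ⊃ j), contraposes to O(¬j ⊃ d); with O(¬j) we get O(d).
Premises 3, 5, 6 do not contribute to this derivation.
Hence d is obligatory.

Obligatory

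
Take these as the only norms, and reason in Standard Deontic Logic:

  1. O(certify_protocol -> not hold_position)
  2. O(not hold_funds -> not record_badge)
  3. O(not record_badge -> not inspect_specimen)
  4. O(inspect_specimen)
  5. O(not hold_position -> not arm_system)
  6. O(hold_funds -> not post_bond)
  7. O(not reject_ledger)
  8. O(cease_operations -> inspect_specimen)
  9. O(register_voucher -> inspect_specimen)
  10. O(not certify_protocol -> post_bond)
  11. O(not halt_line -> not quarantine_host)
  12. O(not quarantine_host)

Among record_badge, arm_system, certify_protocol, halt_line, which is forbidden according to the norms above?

Premise 4 states O(inspect_specimen) outright.
Premise 3, O(not record_badge -> not inspect_specimen), contraposes to O(inspect_specimen -> record_badge); with O(inspect_specimen) we get O(record_badge).
Premise 2 is O(not hold_funds -> not record_badge); contrapositively O(record_badge -> hold_funds). Since O(record_badge) holds, K gives O(hold_funds).
From O(hold_funds) and premise 6, O(hold_funds -> not post_bond), we obtain O(not post_bond).
Premise 10 is O(not certify_protocol -> post_bond); contrapositively O(not post_bond -> certify_protocol). Since O(not post_bond) holds, K gives O(certify_protocol).
Applying K to premise 1 (O(certify_protocol -> not hold_position)) and O(certify_protocol) yields O(not hold_position).
From O(not hold_position) and premise 5, O(not hold_position -> not arm_system), we obtain O(not arm_system).
So O(not arm_system) holds, i.e. arm_system is forbidden. None of the other listed options is forbidden under the premises.

arm_system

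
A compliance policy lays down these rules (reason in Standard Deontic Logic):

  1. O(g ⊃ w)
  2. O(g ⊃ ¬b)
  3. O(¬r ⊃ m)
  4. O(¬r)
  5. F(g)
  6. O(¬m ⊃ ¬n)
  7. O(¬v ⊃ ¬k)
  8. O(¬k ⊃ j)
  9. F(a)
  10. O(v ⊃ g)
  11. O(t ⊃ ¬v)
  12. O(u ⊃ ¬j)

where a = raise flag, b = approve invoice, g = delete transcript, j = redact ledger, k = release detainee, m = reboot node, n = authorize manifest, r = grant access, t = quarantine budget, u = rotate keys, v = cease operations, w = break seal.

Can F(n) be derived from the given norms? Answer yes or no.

No

Premise 6 is O(¬m ⊃ ¬n), but O(¬m) is not derivable from the premises, so it does not yield O(¬n).
No other premise forces O(¬n). An ideal world satisfying every premise can still have n true, so F(n) is not derivable.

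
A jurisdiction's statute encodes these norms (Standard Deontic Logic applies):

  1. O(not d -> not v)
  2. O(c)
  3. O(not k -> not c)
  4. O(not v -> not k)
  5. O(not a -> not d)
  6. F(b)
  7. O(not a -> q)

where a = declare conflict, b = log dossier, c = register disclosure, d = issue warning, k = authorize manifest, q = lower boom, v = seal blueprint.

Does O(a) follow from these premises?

Premise 2 states O(c) outright.
The contrapositive of premise 3 (O(not k -> not c)) is O(c -> k), and O(c) is already established, so O(k).
The contrapositive of premise 4 (O(not v -> not k)) is O(k -> v), and O(k) is already established, so O(v).
Premise 1 is O(not d -> not v); contrapositively O(v -> d). Since O(v) holds, K gives O(d).
Premise 5 is O(not a -> not d); contrapositively O(d -> a). Since O(d) holds, K gives O(a).
Premises 6, 7 do not contribute to this derivation.
So O(a) follows.

Yes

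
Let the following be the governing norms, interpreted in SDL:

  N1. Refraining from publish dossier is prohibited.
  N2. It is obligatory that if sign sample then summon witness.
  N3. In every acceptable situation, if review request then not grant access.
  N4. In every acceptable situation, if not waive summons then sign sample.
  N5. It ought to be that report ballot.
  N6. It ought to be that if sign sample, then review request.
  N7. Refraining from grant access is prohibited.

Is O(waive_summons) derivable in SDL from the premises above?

Yes

Premise 7 is F(¬grant_access), i.e. O(grant_access).
The contrapositive of premise 3 (O(review_request → ¬grant_access)) is O(grant_access → ¬review_request), and O(grant_access) is already established, so O(¬review_request).
Premise 6, O(sign_sample → review_request), contraposes to O(¬review_request → ¬sign_sample); with O(¬review_request) we get O(¬sign_sample).
Premise 4, O(¬waive_summons → sign_sample), contraposes to O(¬sign_sample → waive_summons); with O(¬sign_sample) we get O(waive_summons).
Premises 1, 2, 5 do not contribute to this derivation.
So O(waive_summons) follows.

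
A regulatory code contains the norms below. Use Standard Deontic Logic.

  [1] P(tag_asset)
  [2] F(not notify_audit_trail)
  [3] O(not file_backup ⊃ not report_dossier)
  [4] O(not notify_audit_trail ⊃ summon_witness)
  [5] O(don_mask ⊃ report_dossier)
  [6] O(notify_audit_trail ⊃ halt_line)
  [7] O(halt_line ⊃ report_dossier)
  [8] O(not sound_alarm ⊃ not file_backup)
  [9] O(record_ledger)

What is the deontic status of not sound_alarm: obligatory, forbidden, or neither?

F(not notify_audit_trail) at premise 2 means O(notify_audit_trail).
Premise 6 is O(notify_audit_trail ⊃ halt_line); since O(notify_audit_trail), deontic closure gives O(halt_line).
With premise 7, O(halt_line ⊃ report_dossier), the K-axiom yields O(report_dossier).
Premise 3 is O(not file_backup ⊃ not report_dossier); contrapositively O(report_dossier ⊃ file_backup). Since O(report_dossier) holds, K gives O(file_backup).
The contrapositive of premise 8 (O(not sound_alarm ⊃ not file_backup)) is O(file_backup ⊃ sound_alarm), and O(file_backup) is already established, so O(sound_alarm).
Premises 1, 4, 5, 9 do not contribute to this derivation.
Thus O(sound_alarm), which is F(not sound_alarm): not sound_alarm is forbidden.

Forbidden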